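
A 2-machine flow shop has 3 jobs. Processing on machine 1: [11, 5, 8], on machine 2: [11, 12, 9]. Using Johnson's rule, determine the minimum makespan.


Apply Johnson's rule:
  Group 1 (a <= b): [(2, 5, 12), (3, 8, 9), (1, 11, 11)]
  Group 2 (a > b): []
Optimal job order: [2, 3, 1]
Schedule:
  Job 2: M1 done at 5, M2 done at 17
  Job 3: M1 done at 13, M2 done at 26
  Job 1: M1 done at 24, M2 done at 37
Makespan = 37

37


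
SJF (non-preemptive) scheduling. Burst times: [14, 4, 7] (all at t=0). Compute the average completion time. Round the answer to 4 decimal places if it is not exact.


SJF order (ascending): [4, 7, 14]
Completion times:
  Job 1: burst=4, C=4
  Job 2: burst=7, C=11
  Job 3: burst=14, C=25
Average completion = 40/3 = 13.3333

13.3333


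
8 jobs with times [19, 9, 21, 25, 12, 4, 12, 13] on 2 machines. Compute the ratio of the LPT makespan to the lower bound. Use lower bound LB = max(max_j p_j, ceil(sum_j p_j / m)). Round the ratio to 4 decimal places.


LPT order: [25, 21, 19, 13, 12, 12, 9, 4]
Machine loads after assignment: [59, 56]
LPT makespan = 59
Lower bound = max(max_job, ceil(total/2)) = max(25, 58) = 58
Ratio = 59 / 58 = 1.0172

1.0172


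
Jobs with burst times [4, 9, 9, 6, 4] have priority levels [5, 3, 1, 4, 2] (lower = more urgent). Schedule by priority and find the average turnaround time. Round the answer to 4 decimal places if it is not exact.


Sort by priority (ascending = highest first):
Order: [(1, 9), (2, 4), (3, 9), (4, 6), (5, 4)]
Completion times:
  Priority 1, burst=9, C=9
  Priority 2, burst=4, C=13
  Priority 3, burst=9, C=22
  Priority 4, burst=6, C=28
  Priority 5, burst=4, C=32
Average turnaround = 104/5 = 20.8

20.8


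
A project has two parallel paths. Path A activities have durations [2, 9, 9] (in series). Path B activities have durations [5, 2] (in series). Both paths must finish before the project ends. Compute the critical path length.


Path A total = 2 + 9 + 9 = 20
Path B total = 5 + 2 = 7
Critical path = longest path = max(20, 7) = 20

20


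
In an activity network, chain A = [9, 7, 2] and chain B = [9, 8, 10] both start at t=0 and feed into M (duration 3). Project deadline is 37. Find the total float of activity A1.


Forward pass: ES(A1) = sum of predecessors on chain A = 0
EF = ES + duration = 0 + 9 = 9
Backward pass: LF(M) = deadline = 37; LS(M) = 37 - 3 = 34
LF(A1) = LS(M) - sum(successors on chain A) = 34 - 9 = 25
LS = LF - duration = 25 - 9 = 16
Total float = LS - ES = 16 - 0 = 16

16


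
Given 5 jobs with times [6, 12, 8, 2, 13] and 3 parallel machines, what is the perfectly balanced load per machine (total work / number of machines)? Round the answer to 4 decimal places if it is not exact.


Total processing time = 6 + 12 + 8 + 2 + 13 = 41
Number of machines = 3
Ideal balanced load = 41 / 3 = 13.6667

13.6667


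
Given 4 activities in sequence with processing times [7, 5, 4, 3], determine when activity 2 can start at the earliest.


Activity 2 starts after activities 1 through 1 complete.
Predecessor durations: [7]
ES = 7 = 7

7


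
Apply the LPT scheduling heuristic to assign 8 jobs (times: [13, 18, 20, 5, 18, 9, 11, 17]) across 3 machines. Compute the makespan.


Sort jobs in decreasing order (LPT): [20, 18, 18, 17, 13, 11, 9, 5]
Assign each job to the least loaded machine:
  Machine 1: jobs [20, 11, 9], load = 40
  Machine 2: jobs [18, 17], load = 35
  Machine 3: jobs [18, 13, 5], load = 36
Makespan = max load = 40

40


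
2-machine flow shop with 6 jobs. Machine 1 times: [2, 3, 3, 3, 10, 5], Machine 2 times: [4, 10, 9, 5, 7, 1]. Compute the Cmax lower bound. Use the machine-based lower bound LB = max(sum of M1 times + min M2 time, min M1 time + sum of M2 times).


LB1 = sum(M1 times) + min(M2 times) = 26 + 1 = 27
LB2 = min(M1 times) + sum(M2 times) = 2 + 36 = 38
Lower bound = max(LB1, LB2) = max(27, 38) = 38

38


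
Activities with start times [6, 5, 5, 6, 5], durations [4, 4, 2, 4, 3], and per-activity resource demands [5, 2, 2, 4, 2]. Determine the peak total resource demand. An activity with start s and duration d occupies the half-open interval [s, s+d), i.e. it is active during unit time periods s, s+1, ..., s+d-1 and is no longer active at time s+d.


Each activity i is active on [start_i, start_i + duration_i).
Compute total resource usage per time slot:
  t=0: active resources = [], total = 0
  t=1: active resources = [], total = 0
  t=2: active resources = [], total = 0
  t=3: active resources = [], total = 0
  t=4: active resources = [], total = 0
  t=5: active resources = [2, 2, 2], total = 6
  t=6: active resources = [5, 2, 2, 4, 2], total = 15
  t=7: active resources = [5, 2, 4, 2], total = 13
  t=8: active resources = [5, 2, 4], total = 11
  t=9: active resources = [5, 4], total = 9
Peak resource demand = 15

15


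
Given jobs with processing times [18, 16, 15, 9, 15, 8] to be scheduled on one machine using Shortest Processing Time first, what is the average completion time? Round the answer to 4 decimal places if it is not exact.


Sort jobs by processing time (SPT order): [8, 9, 15, 15, 16, 18]
Compute completion times sequentially:
  Job 1: processing = 8, completes at 8
  Job 2: processing = 9, completes at 17
  Job 3: processing = 15, completes at 32
  Job 4: processing = 15, completes at 47
  Job 5: processing = 16, completes at 63
  Job 6: processing = 18, completes at 81
Sum of completion times = 248
Average completion time = 248/6 = 41.3333

41.3333


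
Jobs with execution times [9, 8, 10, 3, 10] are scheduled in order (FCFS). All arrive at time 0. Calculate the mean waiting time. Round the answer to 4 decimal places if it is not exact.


FCFS order (as given): [9, 8, 10, 3, 10]
Waiting times:
  Job 1: wait = 0
  Job 2: wait = 9
  Job 3: wait = 17
  Job 4: wait = 27
  Job 5: wait = 30
Sum of waiting times = 83
Average waiting time = 83/5 = 16.6

16.6


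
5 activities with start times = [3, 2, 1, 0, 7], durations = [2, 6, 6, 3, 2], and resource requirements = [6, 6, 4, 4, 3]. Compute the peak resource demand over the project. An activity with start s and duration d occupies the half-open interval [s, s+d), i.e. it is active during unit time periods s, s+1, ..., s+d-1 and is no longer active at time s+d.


Each activity i is active on [start_i, start_i + duration_i).
Compute total resource usage per time slot:
  t=0: active resources = [4], total = 4
  t=1: active resources = [4, 4], total = 8
  t=2: active resources = [6, 4, 4], total = 14
  t=3: active resources = [6, 6, 4], total = 16
  t=4: active resources = [6, 6, 4], total = 16
  t=5: active resources = [6, 4], total = 10
  t=6: active resources = [6, 4], total = 10
  t=7: active resources = [6, 3], total = 9
  t=8: active resources = [3], total = 3
Peak resource demand = 16

16


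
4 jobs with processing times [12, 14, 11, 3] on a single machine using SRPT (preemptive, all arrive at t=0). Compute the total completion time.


Since all jobs arrive at t=0, SRPT equals SPT ordering.
SPT order: [3, 11, 12, 14]
Completion times:
  Job 1: p=3, C=3
  Job 2: p=11, C=14
  Job 3: p=12, C=26
  Job 4: p=14, C=40
Total completion time = 3 + 14 + 26 + 40 = 83

83


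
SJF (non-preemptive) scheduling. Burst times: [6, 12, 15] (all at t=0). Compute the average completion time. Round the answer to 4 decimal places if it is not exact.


SJF order (ascending): [6, 12, 15]
Completion times:
  Job 1: burst=6, C=6
  Job 2: burst=12, C=18
  Job 3: burst=15, C=33
Average completion = 57/3 = 19.0

19.0


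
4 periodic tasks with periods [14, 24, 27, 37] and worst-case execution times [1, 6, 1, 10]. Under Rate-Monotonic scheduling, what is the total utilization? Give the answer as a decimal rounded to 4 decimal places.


Compute individual utilizations (exact fractions):
  Task 1: C/T = 1/14 (approx. 0.0714)
  Task 2: C/T = 6/24 = 1/4 (approx. 0.25)
  Task 3: C/T = 1/27 (approx. 0.037)
  Task 4: C/T = 10/37 (approx. 0.2703)
Total utilization U = 1/14 + 1/4 + 1/27 + 10/37 = 17587/27972
Rounded to 4 decimal places: U = 0.6287
RM (Liu & Layland) bound for 4 tasks = 0.756828; compare with U = 17587/27972 (approx. 0.628736)
U <= bound, so schedulable by RM sufficient condition.

0.6287


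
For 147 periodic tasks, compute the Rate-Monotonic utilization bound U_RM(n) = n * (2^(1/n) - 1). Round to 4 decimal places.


Compute 2^(1/147) = 1.0047264214
Subtract 1: 1.0047264214 - 1 = 0.0047264214
Multiply by n: 147 * 0.0047264214 = 0.6947839458
Round to 4 dp: 0.6948

0.6948


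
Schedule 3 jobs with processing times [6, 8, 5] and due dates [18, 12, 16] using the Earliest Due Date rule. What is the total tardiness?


Sort by due date (EDD order): [(8, 12), (5, 16), (6, 18)]
Compute completion times and tardiness:
  Job 1: p=8, d=12, C=8, tardiness=max(0,8-12)=0
  Job 2: p=5, d=16, C=13, tardiness=max(0,13-16)=0
  Job 3: p=6, d=18, C=19, tardiness=max(0,19-18)=1
Total tardiness = 1

1


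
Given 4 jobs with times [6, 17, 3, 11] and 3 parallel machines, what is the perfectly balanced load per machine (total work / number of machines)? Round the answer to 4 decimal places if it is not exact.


Total processing time = 6 + 17 + 3 + 11 = 37
Number of machines = 3
Ideal balanced load = 37 / 3 = 12.3333

12.3333


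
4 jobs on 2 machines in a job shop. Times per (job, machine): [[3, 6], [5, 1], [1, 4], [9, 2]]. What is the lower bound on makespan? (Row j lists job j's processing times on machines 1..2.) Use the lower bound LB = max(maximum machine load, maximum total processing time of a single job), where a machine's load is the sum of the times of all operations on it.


Machine loads:
  Machine 1: 3 + 5 + 1 + 9 = 18
  Machine 2: 6 + 1 + 4 + 2 = 13
Max machine load = 18
Job totals:
  Job 1: 9
  Job 2: 6
  Job 3: 5
  Job 4: 11
Max job total = 11
Lower bound = max(18, 11) = 18

18


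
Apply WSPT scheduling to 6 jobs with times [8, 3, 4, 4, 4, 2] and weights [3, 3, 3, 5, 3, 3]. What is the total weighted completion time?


Compute p/w ratios and sort ascending (WSPT): [(2, 3), (4, 5), (3, 3), (4, 3), (4, 3), (8, 3)]
Compute weighted completion times:
  Job (p=2,w=3): C=2, w*C=3*2=6
  Job (p=4,w=5): C=6, w*C=5*6=30
  Job (p=3,w=3): C=9, w*C=3*9=27
  Job (p=4,w=3): C=13, w*C=3*13=39
  Job (p=4,w=3): C=17, w*C=3*17=51
  Job (p=8,w=3): C=25, w*C=3*25=75
Total weighted completion time = 228

228


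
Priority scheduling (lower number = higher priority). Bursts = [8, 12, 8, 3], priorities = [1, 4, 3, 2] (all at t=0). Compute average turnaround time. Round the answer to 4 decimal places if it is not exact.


Sort by priority (ascending = highest first):
Order: [(1, 8), (2, 3), (3, 8), (4, 12)]
Completion times:
  Priority 1, burst=8, C=8
  Priority 2, burst=3, C=11
  Priority 3, burst=8, C=19
  Priority 4, burst=12, C=31
Average turnaround = 69/4 = 17.25

17.25


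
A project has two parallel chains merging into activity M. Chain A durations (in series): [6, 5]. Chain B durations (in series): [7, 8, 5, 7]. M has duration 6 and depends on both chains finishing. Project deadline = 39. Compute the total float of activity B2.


Forward pass: ES(B2) = sum of predecessors on chain B = 7
EF = ES + duration = 7 + 8 = 15
Backward pass: LF(M) = deadline = 39; LS(M) = 39 - 6 = 33
LF(B2) = LS(M) - sum(successors on chain B) = 33 - 12 = 21
LS = LF - duration = 21 - 8 = 13
Total float = LS - ES = 13 - 7 = 6

6


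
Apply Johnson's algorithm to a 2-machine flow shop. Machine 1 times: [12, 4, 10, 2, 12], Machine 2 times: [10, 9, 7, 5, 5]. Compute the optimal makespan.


Apply Johnson's rule:
  Group 1 (a <= b): [(4, 2, 5), (2, 4, 9)]
  Group 2 (a > b): [(1, 12, 10), (3, 10, 7), (5, 12, 5)]
Optimal job order: [4, 2, 1, 3, 5]
Schedule:
  Job 4: M1 done at 2, M2 done at 7
  Job 2: M1 done at 6, M2 done at 16
  Job 1: M1 done at 18, M2 done at 28
  Job 3: M1 done at 28, M2 done at 35
  Job 5: M1 done at 40, M2 done at 45
Makespan = 45

45


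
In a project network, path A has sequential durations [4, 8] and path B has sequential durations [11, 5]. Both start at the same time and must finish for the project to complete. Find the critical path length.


Path A total = 4 + 8 = 12
Path B total = 11 + 5 = 16
Critical path = longest path = max(12, 16) = 16

16


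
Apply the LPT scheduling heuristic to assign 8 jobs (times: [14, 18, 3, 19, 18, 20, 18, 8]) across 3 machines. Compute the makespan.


Sort jobs in decreasing order (LPT): [20, 19, 18, 18, 18, 14, 8, 3]
Assign each job to the least loaded machine:
  Machine 1: jobs [20, 14, 8], load = 42
  Machine 2: jobs [19, 18], load = 37
  Machine 3: jobs [18, 18, 3], load = 39
Makespan = max load = 42

42


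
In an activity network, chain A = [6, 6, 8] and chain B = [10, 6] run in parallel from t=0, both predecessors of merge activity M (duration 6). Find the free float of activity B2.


ES(B2) = sum of predecessors on chain B = 10
EF(B2) = ES + duration = 10 + 6 = 16
Successor of B2 is M. ES(M) = max(sum(A), sum(B)) = max(20, 16) = 20
Free float = ES(successor) - EF(current) = 20 - 16 = 4

4


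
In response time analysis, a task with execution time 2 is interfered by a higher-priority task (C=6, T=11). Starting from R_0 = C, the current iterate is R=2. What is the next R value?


R_next = C + ceil(R_prev / T_hp) * C_hp
ceil(2 / 11) = ceil(0.1818) = 1
Interference = 1 * 6 = 6
R_next = 2 + 6 = 8

8


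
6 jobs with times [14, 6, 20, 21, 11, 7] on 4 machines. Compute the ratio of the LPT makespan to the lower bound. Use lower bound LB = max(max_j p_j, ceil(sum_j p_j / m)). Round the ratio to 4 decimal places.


LPT order: [21, 20, 14, 11, 7, 6]
Machine loads after assignment: [21, 20, 20, 18]
LPT makespan = 21
Lower bound = max(max_job, ceil(total/4)) = max(21, 20) = 21
Ratio = 21 / 21 = 1.0

1.0


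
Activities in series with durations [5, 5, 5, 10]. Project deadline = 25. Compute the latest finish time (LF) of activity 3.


LF(activity 3) = deadline - sum of successor durations
Successors: activities 4 through 4 with durations [10]
Sum of successor durations = 10
LF = 25 - 10 = 15

15


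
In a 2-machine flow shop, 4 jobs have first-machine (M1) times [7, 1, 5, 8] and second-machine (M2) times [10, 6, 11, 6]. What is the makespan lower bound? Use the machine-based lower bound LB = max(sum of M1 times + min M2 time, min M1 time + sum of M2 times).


LB1 = sum(M1 times) + min(M2 times) = 21 + 6 = 27
LB2 = min(M1 times) + sum(M2 times) = 1 + 33 = 34
Lower bound = max(LB1, LB2) = max(27, 34) = 34

34


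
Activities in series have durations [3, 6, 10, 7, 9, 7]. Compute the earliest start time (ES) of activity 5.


Activity 5 starts after activities 1 through 4 complete.
Predecessor durations: [3, 6, 10, 7]
ES = 3 + 6 + 10 + 7 = 26

26


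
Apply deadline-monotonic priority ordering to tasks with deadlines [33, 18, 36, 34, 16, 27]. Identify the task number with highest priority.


Sort tasks by relative deadline (ascending):
  Task 5: deadline = 16
  Task 2: deadline = 18
  Task 6: deadline = 27
  Task 1: deadline = 33
  Task 4: deadline = 34
  Task 3: deadline = 36
Priority order (highest first): [5, 2, 6, 1, 4, 3]
Highest priority task = 5

5


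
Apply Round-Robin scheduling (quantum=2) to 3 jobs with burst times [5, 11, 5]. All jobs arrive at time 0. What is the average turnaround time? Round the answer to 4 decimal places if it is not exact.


Time quantum = 2
Execution trace:
  J1 runs 2 units, time = 2
  J2 runs 2 units, time = 4
  J3 runs 2 units, time = 6
  J1 runs 2 units, time = 8
  J2 runs 2 units, time = 10
  J3 runs 2 units, time = 12
  J1 runs 1 units, time = 13
  J2 runs 2 units, time = 15
  J3 runs 1 units, time = 16
  J2 runs 2 units, time = 18
  J2 runs 2 units, time = 20
  J2 runs 1 units, time = 21
Finish times: [13, 21, 16]
Average turnaround = 50/3 = 16.6667

16.6667


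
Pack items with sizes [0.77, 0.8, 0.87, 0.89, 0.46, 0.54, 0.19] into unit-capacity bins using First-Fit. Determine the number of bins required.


Place items sequentially using First-Fit:
  Item 0.77 -> new Bin 1
  Item 0.8 -> new Bin 2
  Item 0.87 -> new Bin 3
  Item 0.89 -> new Bin 4
  Item 0.46 -> new Bin 5
  Item 0.54 -> Bin 5 (now 1.0)
  Item 0.19 -> Bin 1 (now 0.96)
Total bins used = 5

5


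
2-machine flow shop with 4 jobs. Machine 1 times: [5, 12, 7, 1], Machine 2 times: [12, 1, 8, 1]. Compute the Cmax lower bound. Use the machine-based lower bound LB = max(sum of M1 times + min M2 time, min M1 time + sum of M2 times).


LB1 = sum(M1 times) + min(M2 times) = 25 + 1 = 26
LB2 = min(M1 times) + sum(M2 times) = 1 + 22 = 23
Lower bound = max(LB1, LB2) = max(26, 23) = 26

26


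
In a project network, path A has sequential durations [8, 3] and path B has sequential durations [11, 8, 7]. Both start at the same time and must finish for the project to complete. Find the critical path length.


Path A total = 8 + 3 = 11
Path B total = 11 + 8 + 7 = 26
Critical path = longest path = max(11, 26) = 26

26


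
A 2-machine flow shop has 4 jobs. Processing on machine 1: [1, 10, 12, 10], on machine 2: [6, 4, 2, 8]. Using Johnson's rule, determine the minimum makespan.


Apply Johnson's rule:
  Group 1 (a <= b): [(1, 1, 6)]
  Group 2 (a > b): [(4, 10, 8), (2, 10, 4), (3, 12, 2)]
Optimal job order: [1, 4, 2, 3]
Schedule:
  Job 1: M1 done at 1, M2 done at 7
  Job 4: M1 done at 11, M2 done at 19
  Job 2: M1 done at 21, M2 done at 25
  Job 3: M1 done at 33, M2 done at 35
Makespan = 35

35


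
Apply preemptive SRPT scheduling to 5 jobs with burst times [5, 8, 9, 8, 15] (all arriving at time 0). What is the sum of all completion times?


Since all jobs arrive at t=0, SRPT equals SPT ordering.
SPT order: [5, 8, 8, 9, 15]
Completion times:
  Job 1: p=5, C=5
  Job 2: p=8, C=13
  Job 3: p=8, C=21
  Job 4: p=9, C=30
  Job 5: p=15, C=45
Total completion time = 5 + 13 + 21 + 30 + 45 = 114

114


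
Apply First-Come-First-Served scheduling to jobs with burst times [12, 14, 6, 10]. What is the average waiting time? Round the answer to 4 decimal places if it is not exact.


FCFS order (as given): [12, 14, 6, 10]
Waiting times:
  Job 1: wait = 0
  Job 2: wait = 12
  Job 3: wait = 26
  Job 4: wait = 32
Sum of waiting times = 70
Average waiting time = 70/4 = 17.5

17.5


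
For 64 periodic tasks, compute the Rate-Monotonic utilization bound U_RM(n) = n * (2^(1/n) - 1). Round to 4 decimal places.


Compute 2^(1/64) = 1.0108892861
Subtract 1: 1.0108892861 - 1 = 0.0108892861
Multiply by n: 64 * 0.0108892861 = 0.6969143104
Round to 4 dp: 0.6969

0.6969


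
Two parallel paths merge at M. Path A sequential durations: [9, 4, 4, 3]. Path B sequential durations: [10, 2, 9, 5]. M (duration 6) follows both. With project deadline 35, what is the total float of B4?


Forward pass: ES(B4) = sum of predecessors on chain B = 21
EF = ES + duration = 21 + 5 = 26
Backward pass: LF(M) = deadline = 35; LS(M) = 35 - 6 = 29
LF(B4) = LS(M) - sum(successors on chain B) = 29 - 0 = 29
LS = LF - duration = 29 - 5 = 24
Total float = LS - ES = 24 - 21 = 3

3


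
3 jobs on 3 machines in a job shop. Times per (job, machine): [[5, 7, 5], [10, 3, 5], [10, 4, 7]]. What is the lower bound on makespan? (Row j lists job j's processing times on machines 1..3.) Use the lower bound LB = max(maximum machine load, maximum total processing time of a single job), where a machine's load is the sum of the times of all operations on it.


Machine loads:
  Machine 1: 5 + 10 + 10 = 25
  Machine 2: 7 + 3 + 4 = 14
  Machine 3: 5 + 5 + 7 = 17
Max machine load = 25
Job totals:
  Job 1: 17
  Job 2: 18
  Job 3: 21
Max job total = 21
Lower bound = max(25, 21) = 25

25


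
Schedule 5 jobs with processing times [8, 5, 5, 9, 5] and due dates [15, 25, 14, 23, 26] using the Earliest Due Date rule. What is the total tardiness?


Sort by due date (EDD order): [(5, 14), (8, 15), (9, 23), (5, 25), (5, 26)]
Compute completion times and tardiness:
  Job 1: p=5, d=14, C=5, tardiness=max(0,5-14)=0
  Job 2: p=8, d=15, C=13, tardiness=max(0,13-15)=0
  Job 3: p=9, d=23, C=22, tardiness=max(0,22-23)=0
  Job 4: p=5, d=25, C=27, tardiness=max(0,27-25)=2
  Job 5: p=5, d=26, C=32, tardiness=max(0,32-26)=6
Total tardiness = 8

8


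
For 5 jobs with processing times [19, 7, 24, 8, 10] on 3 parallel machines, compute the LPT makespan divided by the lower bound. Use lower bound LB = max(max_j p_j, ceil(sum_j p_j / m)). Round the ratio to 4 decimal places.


LPT order: [24, 19, 10, 8, 7]
Machine loads after assignment: [24, 19, 25]
LPT makespan = 25
Lower bound = max(max_job, ceil(total/3)) = max(24, 23) = 24
Ratio = 25 / 24 = 1.0417

1.0417


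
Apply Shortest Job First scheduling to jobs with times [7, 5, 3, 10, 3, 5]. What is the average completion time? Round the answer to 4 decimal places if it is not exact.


SJF order (ascending): [3, 3, 5, 5, 7, 10]
Completion times:
  Job 1: burst=3, C=3
  Job 2: burst=3, C=6
  Job 3: burst=5, C=11
  Job 4: burst=5, C=16
  Job 5: burst=7, C=23
  Job 6: burst=10, C=33
Average completion = 92/6 = 15.3333

15.3333


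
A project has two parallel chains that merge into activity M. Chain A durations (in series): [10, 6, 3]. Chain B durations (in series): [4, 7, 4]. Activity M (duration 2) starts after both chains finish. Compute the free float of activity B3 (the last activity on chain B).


ES(B3) = sum of predecessors on chain B = 11
EF(B3) = ES + duration = 11 + 4 = 15
Successor of B3 is M. ES(M) = max(sum(A), sum(B)) = max(19, 15) = 19
Free float = ES(successor) - EF(current) = 19 - 15 = 4

4


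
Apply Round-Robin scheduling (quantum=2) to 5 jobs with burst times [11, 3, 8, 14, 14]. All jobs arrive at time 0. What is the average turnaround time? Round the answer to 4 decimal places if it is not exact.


Time quantum = 2
Execution trace:
  J1 runs 2 units, time = 2
  J2 runs 2 units, time = 4
  J3 runs 2 units, time = 6
  J4 runs 2 units, time = 8
  J5 runs 2 units, time = 10
  J1 runs 2 units, time = 12
  J2 runs 1 units, time = 13
  J3 runs 2 units, time = 15
  J4 runs 2 units, time = 17
  J5 runs 2 units, time = 19
  J1 runs 2 units, time = 21
  J3 runs 2 units, time = 23
  J4 runs 2 units, time = 25
  J5 runs 2 units, time = 27
  J1 runs 2 units, time = 29
  J3 runs 2 units, time = 31
  J4 runs 2 units, time = 33
  J5 runs 2 units, time = 35
  J1 runs 2 units, time = 37
  J4 runs 2 units, time = 39
  J5 runs 2 units, time = 41
  J1 runs 1 units, time = 42
  J4 runs 2 units, time = 44
  J5 runs 2 units, time = 46
  J4 runs 2 units, time = 48
  J5 runs 2 units, time = 50
Finish times: [42, 13, 31, 48, 50]
Average turnaround = 184/5 = 36.8

36.8


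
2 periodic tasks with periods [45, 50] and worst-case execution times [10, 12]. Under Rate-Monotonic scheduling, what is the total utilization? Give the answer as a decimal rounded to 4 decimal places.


Compute individual utilizations (exact fractions):
  Task 1: C/T = 10/45 = 2/9 (approx. 0.2222)
  Task 2: C/T = 12/50 = 6/25 (approx. 0.24)
Total utilization U = 2/9 + 6/25 = 104/225
Rounded to 4 decimal places: U = 0.4622
RM (Liu & Layland) bound for 2 tasks = 0.828427; compare with U = 104/225 (approx. 0.462222)
U <= bound, so schedulable by RM sufficient condition.

0.4622


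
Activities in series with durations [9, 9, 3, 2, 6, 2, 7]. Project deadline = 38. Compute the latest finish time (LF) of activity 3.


LF(activity 3) = deadline - sum of successor durations
Successors: activities 4 through 7 with durations [2, 6, 2, 7]
Sum of successor durations = 17
LF = 38 - 17 = 21

21


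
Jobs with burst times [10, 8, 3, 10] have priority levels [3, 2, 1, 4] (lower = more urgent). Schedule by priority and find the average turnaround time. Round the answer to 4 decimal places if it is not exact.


Sort by priority (ascending = highest first):
Order: [(1, 3), (2, 8), (3, 10), (4, 10)]
Completion times:
  Priority 1, burst=3, C=3
  Priority 2, burst=8, C=11
  Priority 3, burst=10, C=21
  Priority 4, burst=10, C=31
Average turnaround = 66/4 = 16.5

16.5


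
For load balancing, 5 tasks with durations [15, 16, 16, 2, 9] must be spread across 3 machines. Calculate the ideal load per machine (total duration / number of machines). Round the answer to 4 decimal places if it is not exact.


Total processing time = 15 + 16 + 16 + 2 + 9 = 58
Number of machines = 3
Ideal balanced load = 58 / 3 = 19.3333

19.3333


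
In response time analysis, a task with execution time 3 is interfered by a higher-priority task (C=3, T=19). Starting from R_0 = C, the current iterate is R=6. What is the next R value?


R_next = C + ceil(R_prev / T_hp) * C_hp
ceil(6 / 19) = ceil(0.3158) = 1
Interference = 1 * 3 = 3
R_next = 3 + 3 = 6
R_next = R_prev, so the iteration has converged (response time = 6).

6


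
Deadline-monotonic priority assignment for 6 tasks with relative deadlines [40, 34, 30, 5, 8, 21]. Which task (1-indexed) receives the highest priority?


Sort tasks by relative deadline (ascending):
  Task 4: deadline = 5
  Task 5: deadline = 8
  Task 6: deadline = 21
  Task 3: deadline = 30
  Task 2: deadline = 34
  Task 1: deadline = 40
Priority order (highest first): [4, 5, 6, 3, 2, 1]
Highest priority task = 4

4


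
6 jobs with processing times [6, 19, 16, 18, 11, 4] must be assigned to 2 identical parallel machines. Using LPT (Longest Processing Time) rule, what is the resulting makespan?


Sort jobs in decreasing order (LPT): [19, 18, 16, 11, 6, 4]
Assign each job to the least loaded machine:
  Machine 1: jobs [19, 11, 6], load = 36
  Machine 2: jobs [18, 16, 4], load = 38
Makespan = max load = 38

38


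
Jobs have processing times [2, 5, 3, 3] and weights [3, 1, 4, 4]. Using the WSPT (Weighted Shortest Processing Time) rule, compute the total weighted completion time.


Compute p/w ratios and sort ascending (WSPT): [(2, 3), (3, 4), (3, 4), (5, 1)]
Compute weighted completion times:
  Job (p=2,w=3): C=2, w*C=3*2=6
  Job (p=3,w=4): C=5, w*C=4*5=20
  Job (p=3,w=4): C=8, w*C=4*8=32
  Job (p=5,w=1): C=13, w*C=1*13=13
Total weighted completion time = 71

71


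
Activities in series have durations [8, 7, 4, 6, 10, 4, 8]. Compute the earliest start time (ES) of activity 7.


Activity 7 starts after activities 1 through 6 complete.
Predecessor durations: [8, 7, 4, 6, 10, 4]
ES = 8 + 7 + 4 + 6 + 10 + 4 = 39

39


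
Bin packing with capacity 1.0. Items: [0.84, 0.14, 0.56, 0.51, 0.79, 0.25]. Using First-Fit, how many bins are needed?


Place items sequentially using First-Fit:
  Item 0.84 -> new Bin 1
  Item 0.14 -> Bin 1 (now 0.98)
  Item 0.56 -> new Bin 2
  Item 0.51 -> new Bin 3
  Item 0.79 -> new Bin 4
  Item 0.25 -> Bin 2 (now 0.81)
Total bins used = 4

4


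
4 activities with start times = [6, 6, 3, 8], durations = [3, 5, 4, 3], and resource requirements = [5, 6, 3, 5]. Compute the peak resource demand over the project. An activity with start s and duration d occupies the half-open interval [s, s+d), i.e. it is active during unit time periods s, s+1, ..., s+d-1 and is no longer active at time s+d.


Each activity i is active on [start_i, start_i + duration_i).
Compute total resource usage per time slot:
  t=0: active resources = [], total = 0
  t=1: active resources = [], total = 0
  t=2: active resources = [], total = 0
  t=3: active resources = [3], total = 3
  t=4: active resources = [3], total = 3
  t=5: active resources = [3], total = 3
  t=6: active resources = [5, 6, 3], total = 14
  t=7: active resources = [5, 6], total = 11
  t=8: active resources = [5, 6, 5], total = 16
  t=9: active resources = [6, 5], total = 11
  t=10: active resources = [6, 5], total = 11
Peak resource demand = 16

16


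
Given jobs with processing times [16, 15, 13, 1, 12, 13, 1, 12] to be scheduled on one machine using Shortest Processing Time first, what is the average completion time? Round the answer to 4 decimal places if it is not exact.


Sort jobs by processing time (SPT order): [1, 1, 12, 12, 13, 13, 15, 16]
Compute completion times sequentially:
  Job 1: processing = 1, completes at 1
  Job 2: processing = 1, completes at 2
  Job 3: processing = 12, completes at 14
  Job 4: processing = 12, completes at 26
  Job 5: processing = 13, completes at 39
  Job 6: processing = 13, completes at 52
  Job 7: processing = 15, completes at 67
  Job 8: processing = 16, completes at 83
Sum of completion times = 284
Average completion time = 284/8 = 35.5

35.5


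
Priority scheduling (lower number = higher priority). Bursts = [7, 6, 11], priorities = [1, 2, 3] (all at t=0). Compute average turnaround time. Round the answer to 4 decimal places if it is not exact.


Sort by priority (ascending = highest first):
Order: [(1, 7), (2, 6), (3, 11)]
Completion times:
  Priority 1, burst=7, C=7
  Priority 2, burst=6, C=13
  Priority 3, burst=11, C=24
Average turnaround = 44/3 = 14.6667

14.6667


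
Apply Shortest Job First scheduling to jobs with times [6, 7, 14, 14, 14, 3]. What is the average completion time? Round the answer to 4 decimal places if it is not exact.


SJF order (ascending): [3, 6, 7, 14, 14, 14]
Completion times:
  Job 1: burst=3, C=3
  Job 2: burst=6, C=9
  Job 3: burst=7, C=16
  Job 4: burst=14, C=30
  Job 5: burst=14, C=44
  Job 6: burst=14, C=58
Average completion = 160/6 = 26.6667

26.6667


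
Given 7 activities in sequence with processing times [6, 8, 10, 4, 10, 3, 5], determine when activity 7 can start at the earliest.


Activity 7 starts after activities 1 through 6 complete.
Predecessor durations: [6, 8, 10, 4, 10, 3]
ES = 6 + 8 + 10 + 4 + 10 + 3 = 41

41


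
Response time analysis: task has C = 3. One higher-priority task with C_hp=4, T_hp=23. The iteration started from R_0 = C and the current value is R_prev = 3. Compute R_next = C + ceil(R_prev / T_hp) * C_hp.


R_next = C + ceil(R_prev / T_hp) * C_hp
ceil(3 / 23) = ceil(0.1304) = 1
Interference = 1 * 4 = 4
R_next = 3 + 4 = 7

7


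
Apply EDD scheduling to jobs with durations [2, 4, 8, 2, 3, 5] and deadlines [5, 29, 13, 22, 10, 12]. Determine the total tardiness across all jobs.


Sort by due date (EDD order): [(2, 5), (3, 10), (5, 12), (8, 13), (2, 22), (4, 29)]
Compute completion times and tardiness:
  Job 1: p=2, d=5, C=2, tardiness=max(0,2-5)=0
  Job 2: p=3, d=10, C=5, tardiness=max(0,5-10)=0
  Job 3: p=5, d=12, C=10, tardiness=max(0,10-12)=0
  Job 4: p=8, d=13, C=18, tardiness=max(0,18-13)=5
  Job 5: p=2, d=22, C=20, tardiness=max(0,20-22)=0
  Job 6: p=4, d=29, C=24, tardiness=max(0,24-29)=0
Total tardiness = 5

5


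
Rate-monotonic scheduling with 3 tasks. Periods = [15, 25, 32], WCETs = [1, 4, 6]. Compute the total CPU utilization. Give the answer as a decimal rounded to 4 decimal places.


Compute individual utilizations (exact fractions):
  Task 1: C/T = 1/15 (approx. 0.0667)
  Task 2: C/T = 4/25 (approx. 0.16)
  Task 3: C/T = 6/32 = 3/16 (approx. 0.1875)
Total utilization U = 1/15 + 4/25 + 3/16 = 497/1200
Rounded to 4 decimal places: U = 0.4142
RM (Liu & Layland) bound for 3 tasks = 0.779763; compare with U = 497/1200 (approx. 0.414167)
U <= bound, so schedulable by RM sufficient condition.

0.4142


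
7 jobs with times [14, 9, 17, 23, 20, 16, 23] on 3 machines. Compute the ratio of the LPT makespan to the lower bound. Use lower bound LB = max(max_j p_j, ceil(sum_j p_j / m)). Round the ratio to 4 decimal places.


LPT order: [23, 23, 20, 17, 16, 14, 9]
Machine loads after assignment: [39, 46, 37]
LPT makespan = 46
Lower bound = max(max_job, ceil(total/3)) = max(23, 41) = 41
Ratio = 46 / 41 = 1.122

1.122


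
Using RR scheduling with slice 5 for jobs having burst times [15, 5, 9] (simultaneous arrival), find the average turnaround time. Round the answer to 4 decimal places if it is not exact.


Time quantum = 5
Execution trace:
  J1 runs 5 units, time = 5
  J2 runs 5 units, time = 10
  J3 runs 5 units, time = 15
  J1 runs 5 units, time = 20
  J3 runs 4 units, time = 24
  J1 runs 5 units, time = 29
Finish times: [29, 10, 24]
Average turnaround = 63/3 = 21.0

21.0


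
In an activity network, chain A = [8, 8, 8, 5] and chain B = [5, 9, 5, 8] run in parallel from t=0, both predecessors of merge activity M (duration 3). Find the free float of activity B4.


ES(B4) = sum of predecessors on chain B = 19
EF(B4) = ES + duration = 19 + 8 = 27
Successor of B4 is M. ES(M) = max(sum(A), sum(B)) = max(29, 27) = 29
Free float = ES(successor) - EF(current) = 29 - 27 = 2

2


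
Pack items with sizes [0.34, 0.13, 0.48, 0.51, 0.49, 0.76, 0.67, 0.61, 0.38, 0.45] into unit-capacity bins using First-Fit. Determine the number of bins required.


Place items sequentially using First-Fit:
  Item 0.34 -> new Bin 1
  Item 0.13 -> Bin 1 (now 0.47)
  Item 0.48 -> Bin 1 (now 0.95)
  Item 0.51 -> new Bin 2
  Item 0.49 -> Bin 2 (now 1.0)
  Item 0.76 -> new Bin 3
  Item 0.67 -> new Bin 4
  Item 0.61 -> new Bin 5
  Item 0.38 -> Bin 5 (now 0.99)
  Item 0.45 -> new Bin 6
Total bins used = 6

6


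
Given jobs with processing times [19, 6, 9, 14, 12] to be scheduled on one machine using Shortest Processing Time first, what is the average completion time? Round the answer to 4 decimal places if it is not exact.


Sort jobs by processing time (SPT order): [6, 9, 12, 14, 19]
Compute completion times sequentially:
  Job 1: processing = 6, completes at 6
  Job 2: processing = 9, completes at 15
  Job 3: processing = 12, completes at 27
  Job 4: processing = 14, completes at 41
  Job 5: processing = 19, completes at 60
Sum of completion times = 149
Average completion time = 149/5 = 29.8

29.8


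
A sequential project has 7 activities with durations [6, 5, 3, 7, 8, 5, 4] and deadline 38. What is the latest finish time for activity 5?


LF(activity 5) = deadline - sum of successor durations
Successors: activities 6 through 7 with durations [5, 4]
Sum of successor durations = 9
LF = 38 - 9 = 29

29


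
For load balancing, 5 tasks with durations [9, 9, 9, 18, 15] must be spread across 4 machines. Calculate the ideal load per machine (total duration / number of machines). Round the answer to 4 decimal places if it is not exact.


Total processing time = 9 + 9 + 9 + 18 + 15 = 60
Number of machines = 4
Ideal balanced load = 60 / 4 = 15.0

15.0


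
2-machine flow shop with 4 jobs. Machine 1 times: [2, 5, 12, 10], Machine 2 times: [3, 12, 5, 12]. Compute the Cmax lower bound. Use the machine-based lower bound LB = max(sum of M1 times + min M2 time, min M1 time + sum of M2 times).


LB1 = sum(M1 times) + min(M2 times) = 29 + 3 = 32
LB2 = min(M1 times) + sum(M2 times) = 2 + 32 = 34
Lower bound = max(LB1, LB2) = max(32, 34) = 34

34


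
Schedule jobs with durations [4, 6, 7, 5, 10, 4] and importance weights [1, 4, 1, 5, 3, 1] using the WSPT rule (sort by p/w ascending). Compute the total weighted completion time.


Compute p/w ratios and sort ascending (WSPT): [(5, 5), (6, 4), (10, 3), (4, 1), (4, 1), (7, 1)]
Compute weighted completion times:
  Job (p=5,w=5): C=5, w*C=5*5=25
  Job (p=6,w=4): C=11, w*C=4*11=44
  Job (p=10,w=3): C=21, w*C=3*21=63
  Job (p=4,w=1): C=25, w*C=1*25=25
  Job (p=4,w=1): C=29, w*C=1*29=29
  Job (p=7,w=1): C=36, w*C=1*36=36
Total weighted completion time = 222

222


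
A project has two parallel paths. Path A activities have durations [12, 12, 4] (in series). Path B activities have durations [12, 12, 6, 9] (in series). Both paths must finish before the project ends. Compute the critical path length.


Path A total = 12 + 12 + 4 = 28
Path B total = 12 + 12 + 6 + 9 = 39
Critical path = longest path = max(28, 39) = 39

39


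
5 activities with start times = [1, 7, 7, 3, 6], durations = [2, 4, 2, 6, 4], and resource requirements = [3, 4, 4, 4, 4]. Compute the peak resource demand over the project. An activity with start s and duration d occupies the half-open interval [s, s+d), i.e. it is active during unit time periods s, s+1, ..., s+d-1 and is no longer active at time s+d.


Each activity i is active on [start_i, start_i + duration_i).
Compute total resource usage per time slot:
  t=0: active resources = [], total = 0
  t=1: active resources = [3], total = 3
  t=2: active resources = [3], total = 3
  t=3: active resources = [4], total = 4
  t=4: active resources = [4], total = 4
  t=5: active resources = [4], total = 4
  t=6: active resources = [4, 4], total = 8
  t=7: active resources = [4, 4, 4, 4], total = 16
  t=8: active resources = [4, 4, 4, 4], total = 16
  t=9: active resources = [4, 4], total = 8
  t=10: active resources = [4], total = 4
Peak resource demand = 16

16


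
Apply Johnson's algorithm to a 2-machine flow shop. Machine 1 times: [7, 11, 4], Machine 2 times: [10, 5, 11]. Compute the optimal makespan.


Apply Johnson's rule:
  Group 1 (a <= b): [(3, 4, 11), (1, 7, 10)]
  Group 2 (a > b): [(2, 11, 5)]
Optimal job order: [3, 1, 2]
Schedule:
  Job 3: M1 done at 4, M2 done at 15
  Job 1: M1 done at 11, M2 done at 25
  Job 2: M1 done at 22, M2 done at 30
Makespan = 30

30


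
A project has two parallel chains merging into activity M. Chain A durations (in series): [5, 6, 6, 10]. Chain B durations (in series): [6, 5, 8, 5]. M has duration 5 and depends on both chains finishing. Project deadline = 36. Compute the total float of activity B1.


Forward pass: ES(B1) = sum of predecessors on chain B = 0
EF = ES + duration = 0 + 6 = 6
Backward pass: LF(M) = deadline = 36; LS(M) = 36 - 5 = 31
LF(B1) = LS(M) - sum(successors on chain B) = 31 - 18 = 13
LS = LF - duration = 13 - 6 = 7
Total float = LS - ES = 7 - 0 = 7

7


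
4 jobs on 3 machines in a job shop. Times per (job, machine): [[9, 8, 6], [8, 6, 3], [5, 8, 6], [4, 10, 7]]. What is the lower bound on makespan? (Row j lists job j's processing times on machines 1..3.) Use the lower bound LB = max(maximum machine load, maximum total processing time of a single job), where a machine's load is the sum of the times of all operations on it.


Machine loads:
  Machine 1: 9 + 8 + 5 + 4 = 26
  Machine 2: 8 + 6 + 8 + 10 = 32
  Machine 3: 6 + 3 + 6 + 7 = 22
Max machine load = 32
Job totals:
  Job 1: 23
  Job 2: 17
  Job 3: 19
  Job 4: 21
Max job total = 23
Lower bound = max(32, 23) = 32

32


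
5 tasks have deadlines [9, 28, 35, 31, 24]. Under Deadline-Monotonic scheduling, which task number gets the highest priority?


Sort tasks by relative deadline (ascending):
  Task 1: deadline = 9
  Task 5: deadline = 24
  Task 2: deadline = 28
  Task 4: deadline = 31
  Task 3: deadline = 35
Priority order (highest first): [1, 5, 2, 4, 3]
Highest priority task = 1

1


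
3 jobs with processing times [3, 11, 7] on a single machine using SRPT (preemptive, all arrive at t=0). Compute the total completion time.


Since all jobs arrive at t=0, SRPT equals SPT ordering.
SPT order: [3, 7, 11]
Completion times:
  Job 1: p=3, C=3
  Job 2: p=7, C=10
  Job 3: p=11, C=21
Total completion time = 3 + 10 + 21 = 34

34


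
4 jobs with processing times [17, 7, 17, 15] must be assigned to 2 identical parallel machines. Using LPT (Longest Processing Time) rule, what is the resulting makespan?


Sort jobs in decreasing order (LPT): [17, 17, 15, 7]
Assign each job to the least loaded machine:
  Machine 1: jobs [17, 15], load = 32
  Machine 2: jobs [17, 7], load = 24
Makespan = max load = 32

32


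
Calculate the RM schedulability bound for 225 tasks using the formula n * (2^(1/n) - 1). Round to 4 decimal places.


Compute 2^(1/225) = 1.0030854042
Subtract 1: 1.0030854042 - 1 = 0.0030854042
Multiply by n: 225 * 0.0030854042 = 0.6942159450
Round to 4 dp: 0.6942

0.6942


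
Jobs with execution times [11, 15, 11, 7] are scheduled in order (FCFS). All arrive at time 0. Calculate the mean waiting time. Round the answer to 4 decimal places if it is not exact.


FCFS order (as given): [11, 15, 11, 7]
Waiting times:
  Job 1: wait = 0
  Job 2: wait = 11
  Job 3: wait = 26
  Job 4: wait = 37
Sum of waiting times = 74
Average waiting time = 74/4 = 18.5

18.5


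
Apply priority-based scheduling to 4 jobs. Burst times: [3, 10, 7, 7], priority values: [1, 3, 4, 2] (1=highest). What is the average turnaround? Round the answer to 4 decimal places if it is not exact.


Sort by priority (ascending = highest first):
Order: [(1, 3), (2, 7), (3, 10), (4, 7)]
Completion times:
  Priority 1, burst=3, C=3
  Priority 2, burst=7, C=10
  Priority 3, burst=10, C=20
  Priority 4, burst=7, C=27
Average turnaround = 60/4 = 15.0

15.0
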